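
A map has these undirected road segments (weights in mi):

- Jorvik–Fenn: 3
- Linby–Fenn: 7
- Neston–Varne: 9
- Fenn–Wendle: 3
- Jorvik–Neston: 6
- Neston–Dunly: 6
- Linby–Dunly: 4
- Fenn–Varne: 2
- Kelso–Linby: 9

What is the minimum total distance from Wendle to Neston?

Running Dijkstra from Wendle:
Wendle: 0
Fenn: 3  (via Wendle)
Varne: 5  (via Fenn)
Jorvik: 6  (via Fenn)
Linby: 10  (via Fenn)
Neston: 12  (via Jorvik)
Shortest route: Wendle–Fenn–Jorvik–Neston = 12 mi.

12 mi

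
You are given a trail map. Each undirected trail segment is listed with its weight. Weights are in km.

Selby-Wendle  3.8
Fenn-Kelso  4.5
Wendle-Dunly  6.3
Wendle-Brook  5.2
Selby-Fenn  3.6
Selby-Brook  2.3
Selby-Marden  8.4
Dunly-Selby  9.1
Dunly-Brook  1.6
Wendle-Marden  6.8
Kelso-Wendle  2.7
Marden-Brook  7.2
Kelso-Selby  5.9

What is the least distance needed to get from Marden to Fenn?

Settle nodes by increasing distance from Marden:
Marden: 0
Wendle: 6.8  (via Marden)
Brook: 7.2  (via Marden)
Selby: 8.4  (via Marden)
Dunly: 8.8  (via Brook)
Kelso: 9.5  (via Wendle)
Fenn: 12  (via Selby)
Shortest route: Marden → Selby → Fenn = 12 km.

12 km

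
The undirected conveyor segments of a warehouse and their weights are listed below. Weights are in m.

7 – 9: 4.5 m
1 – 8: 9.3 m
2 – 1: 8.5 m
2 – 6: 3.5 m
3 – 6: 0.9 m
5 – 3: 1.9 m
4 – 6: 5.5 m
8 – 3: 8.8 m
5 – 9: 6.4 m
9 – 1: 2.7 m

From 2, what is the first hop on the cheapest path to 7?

Enumerating some paths:
2 - 6 - 3 - 5 - 9 - 7: 3.5+0.9+1.9+6.4+4.5 = 17.2
2 - 6 - 3 - 8 - 1 - 9 - 7: 3.5+0.9+8.8+9.3+2.7+4.5 = 29.7
2 - 1 - 9 - 7: 8.5+2.7+4.5 = 15.7
The minimum is 15.7 m via 2 - 1 - 9 - 7.
So from 2 the first move is to 1.

1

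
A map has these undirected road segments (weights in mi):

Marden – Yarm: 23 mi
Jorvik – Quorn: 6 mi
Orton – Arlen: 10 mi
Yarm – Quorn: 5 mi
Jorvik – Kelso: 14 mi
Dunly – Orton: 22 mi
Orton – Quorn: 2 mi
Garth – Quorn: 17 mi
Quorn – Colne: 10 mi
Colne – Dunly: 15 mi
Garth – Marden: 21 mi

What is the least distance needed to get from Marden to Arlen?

40 mi

Settle nodes by increasing distance from Marden:
Marden: 0
Garth: 21  (via Marden)
Yarm: 23  (via Marden)
Quorn: 28  (via Yarm)
Orton: 30  (via Quorn)
Jorvik: 34  (via Quorn)
Colne: 38  (via Quorn)
Arlen: 40  (via Orton)
Shortest route: Marden–Yarm–Quorn–Orton–Arlen = 40 mi.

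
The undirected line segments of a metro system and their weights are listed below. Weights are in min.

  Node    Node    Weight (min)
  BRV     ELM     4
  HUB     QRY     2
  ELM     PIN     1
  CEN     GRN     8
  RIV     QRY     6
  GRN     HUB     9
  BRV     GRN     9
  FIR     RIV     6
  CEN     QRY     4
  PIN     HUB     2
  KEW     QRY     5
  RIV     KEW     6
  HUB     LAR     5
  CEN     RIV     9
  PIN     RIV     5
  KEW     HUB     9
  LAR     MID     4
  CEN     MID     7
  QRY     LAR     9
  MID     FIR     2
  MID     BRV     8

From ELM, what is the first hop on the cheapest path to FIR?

Candidate routes:
ELM - PIN - RIV - FIR: 1+5+6 = 12
ELM - PIN - HUB - LAR - MID - FIR: 1+2+5+4+2 = 14
ELM - BRV - MID - FIR: 4+8+2 = 14
The minimum is 12 min via ELM - PIN - RIV - FIR.
So from ELM the first move is to PIN.

PIN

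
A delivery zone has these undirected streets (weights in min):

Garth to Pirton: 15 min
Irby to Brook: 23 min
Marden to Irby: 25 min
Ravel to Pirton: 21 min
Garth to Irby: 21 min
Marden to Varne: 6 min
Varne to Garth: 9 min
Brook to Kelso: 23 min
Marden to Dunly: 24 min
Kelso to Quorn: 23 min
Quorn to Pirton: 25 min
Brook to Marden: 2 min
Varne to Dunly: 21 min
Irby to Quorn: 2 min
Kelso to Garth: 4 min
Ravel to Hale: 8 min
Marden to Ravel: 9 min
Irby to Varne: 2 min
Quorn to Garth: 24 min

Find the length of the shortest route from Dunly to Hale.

41 min

Candidate routes:
Dunly - Marden - Ravel - Hale: 24+9+8 = 41
Dunly - Varne - Marden - Ravel - Hale: 21+6+9+8 = 44
Dunly - Varne - Irby - Brook - Marden - Ravel - Hale: 21+2+23+2+9+8 = 65
Cheapest is Dunly - Marden - Ravel - Hale at 41 min.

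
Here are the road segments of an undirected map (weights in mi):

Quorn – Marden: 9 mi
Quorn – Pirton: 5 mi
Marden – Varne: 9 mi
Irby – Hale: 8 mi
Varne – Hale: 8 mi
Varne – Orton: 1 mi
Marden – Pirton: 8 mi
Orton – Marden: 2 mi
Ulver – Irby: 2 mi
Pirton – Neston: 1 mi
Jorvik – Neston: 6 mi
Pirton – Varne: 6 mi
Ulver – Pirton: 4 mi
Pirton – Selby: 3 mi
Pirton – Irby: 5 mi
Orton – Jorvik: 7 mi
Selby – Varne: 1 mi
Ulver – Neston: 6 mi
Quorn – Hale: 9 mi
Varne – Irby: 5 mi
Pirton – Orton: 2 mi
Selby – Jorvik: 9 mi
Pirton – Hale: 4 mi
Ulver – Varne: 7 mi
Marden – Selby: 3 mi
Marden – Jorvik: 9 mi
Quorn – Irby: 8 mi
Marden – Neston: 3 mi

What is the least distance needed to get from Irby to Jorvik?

12 mi

Settle nodes by increasing distance from Irby:
Irby: 0
Ulver: 2  (via Irby)
Varne: 5  (via Irby)
Pirton: 5  (via Irby)
Neston: 6  (via Pirton)
Orton: 6  (via Varne)
Selby: 6  (via Varne)
Quorn: 8  (via Irby)
Hale: 8  (via Irby)
Marden: 8  (via Orton)
Jorvik: 12  (via Neston)
Shortest route: Irby–Pirton–Neston–Jorvik = 12 mi.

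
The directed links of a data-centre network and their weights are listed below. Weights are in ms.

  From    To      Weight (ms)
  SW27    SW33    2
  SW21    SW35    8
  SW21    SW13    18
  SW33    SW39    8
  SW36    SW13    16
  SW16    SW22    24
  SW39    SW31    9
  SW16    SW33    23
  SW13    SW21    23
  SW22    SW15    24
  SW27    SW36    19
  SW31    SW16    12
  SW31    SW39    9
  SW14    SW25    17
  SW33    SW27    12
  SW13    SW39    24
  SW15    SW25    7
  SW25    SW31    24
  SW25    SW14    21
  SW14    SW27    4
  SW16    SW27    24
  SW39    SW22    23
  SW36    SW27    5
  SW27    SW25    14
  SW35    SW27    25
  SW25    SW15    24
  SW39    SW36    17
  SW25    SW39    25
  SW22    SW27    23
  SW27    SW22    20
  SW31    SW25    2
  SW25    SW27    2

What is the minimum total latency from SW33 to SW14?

40 ms

Settle nodes by increasing distance from SW33:
SW33: 0
SW39: 8  (via SW33)
SW27: 12  (via SW33)
SW31: 17  (via SW39)
SW25: 19  (via SW31)
SW36: 25  (via SW39)
SW16: 29  (via SW31)
SW22: 31  (via SW39)
SW14: 40  (via SW25)
Shortest route: SW33–SW39–SW31–SW25–SW14 = 40 ms.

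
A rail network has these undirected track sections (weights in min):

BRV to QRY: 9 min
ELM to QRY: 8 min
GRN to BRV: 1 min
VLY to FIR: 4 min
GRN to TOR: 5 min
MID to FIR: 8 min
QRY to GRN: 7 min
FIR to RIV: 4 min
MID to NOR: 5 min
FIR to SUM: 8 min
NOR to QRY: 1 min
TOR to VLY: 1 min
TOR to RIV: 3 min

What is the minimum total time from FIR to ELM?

22 min

Running Dijkstra from FIR:
FIR: 0
RIV: 4  (via FIR)
VLY: 4  (via FIR)
TOR: 5  (via VLY)
MID: 8  (via FIR)
SUM: 8  (via FIR)
GRN: 10  (via TOR)
BRV: 11  (via GRN)
NOR: 13  (via MID)
QRY: 14  (via NOR)
ELM: 22  (via QRY)
Shortest route: FIR–MID–NOR–QRY–ELM = 22 min.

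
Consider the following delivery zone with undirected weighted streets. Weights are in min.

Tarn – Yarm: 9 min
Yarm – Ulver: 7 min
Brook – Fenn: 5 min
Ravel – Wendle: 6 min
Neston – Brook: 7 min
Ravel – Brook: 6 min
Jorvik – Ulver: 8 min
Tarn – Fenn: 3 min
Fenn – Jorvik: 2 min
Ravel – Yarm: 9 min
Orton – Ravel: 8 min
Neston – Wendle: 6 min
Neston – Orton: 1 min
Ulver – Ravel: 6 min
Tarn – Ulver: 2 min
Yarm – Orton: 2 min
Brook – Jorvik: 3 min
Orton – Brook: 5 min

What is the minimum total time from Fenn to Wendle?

17 min

Candidate routes:
Fenn → Jorvik → Brook → Neston → Wendle: 2+3+7+6 = 18
Fenn → Brook → Orton → Neston → Wendle: 5+5+1+6 = 17
The minimum is 17 min via Fenn → Brook → Orton → Neston → Wendle.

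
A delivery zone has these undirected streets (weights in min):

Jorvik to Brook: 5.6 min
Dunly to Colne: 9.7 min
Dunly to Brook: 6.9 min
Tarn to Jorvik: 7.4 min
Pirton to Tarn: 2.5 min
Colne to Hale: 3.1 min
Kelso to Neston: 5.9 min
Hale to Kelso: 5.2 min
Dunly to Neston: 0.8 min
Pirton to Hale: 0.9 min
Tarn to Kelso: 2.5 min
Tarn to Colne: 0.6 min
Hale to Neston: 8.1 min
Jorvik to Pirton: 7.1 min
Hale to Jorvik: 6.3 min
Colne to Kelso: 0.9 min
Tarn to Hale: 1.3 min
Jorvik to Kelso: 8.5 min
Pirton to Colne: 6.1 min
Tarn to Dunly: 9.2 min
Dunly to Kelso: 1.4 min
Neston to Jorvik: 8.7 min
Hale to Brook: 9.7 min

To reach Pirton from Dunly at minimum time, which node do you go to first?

Kelso

Compare a few routes:
Dunly - Kelso - Colne - Tarn - Hale - Pirton: 1.4+0.9+0.6+1.3+0.9 = 5.1
Dunly - Kelso - Colne - Hale - Pirton: 1.4+0.9+3.1+0.9 = 6.3
Dunly - Kelso - Tarn - Hale - Pirton: 1.4+2.5+1.3+0.9 = 6.1
Dunly - Kelso - Colne - Tarn - Pirton: 1.4+0.9+0.6+2.5 = 5.4
The minimum is 5.1 min via Dunly - Kelso - Colne - Tarn - Hale - Pirton.
So from Dunly the first move is to Kelso.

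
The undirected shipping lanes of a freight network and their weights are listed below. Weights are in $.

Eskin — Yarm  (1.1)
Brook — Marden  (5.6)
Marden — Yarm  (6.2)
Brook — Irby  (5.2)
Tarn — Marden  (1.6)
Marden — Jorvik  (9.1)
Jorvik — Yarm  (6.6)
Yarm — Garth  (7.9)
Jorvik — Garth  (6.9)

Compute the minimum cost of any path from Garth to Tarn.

$15.7

Shortest distances from Garth:
Garth: 0
Jorvik: 6.9  (via Garth)
Yarm: 7.9  (via Garth)
Eskin: 9  (via Yarm)
Marden: 14.1  (via Yarm)
Tarn: 15.7  (via Marden)
Shortest route: Garth → Yarm → Marden → Tarn = $15.7.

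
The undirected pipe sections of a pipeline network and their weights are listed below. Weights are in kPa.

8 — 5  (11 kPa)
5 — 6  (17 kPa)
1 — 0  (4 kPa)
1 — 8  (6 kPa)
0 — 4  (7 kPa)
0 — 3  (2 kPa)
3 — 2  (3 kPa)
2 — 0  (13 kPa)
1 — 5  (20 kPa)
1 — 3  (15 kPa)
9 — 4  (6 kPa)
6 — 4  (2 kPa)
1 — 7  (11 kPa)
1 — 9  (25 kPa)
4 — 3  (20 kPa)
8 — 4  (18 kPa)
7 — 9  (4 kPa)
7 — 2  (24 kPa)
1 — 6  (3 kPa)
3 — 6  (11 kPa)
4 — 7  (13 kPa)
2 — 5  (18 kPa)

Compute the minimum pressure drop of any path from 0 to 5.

Candidate routes:
0 - 1 - 8 - 5: 4+6+11 = 21
0 - 3 - 2 - 5: 2+3+18 = 23
0 - 1 - 5: 4+20 = 24
The minimum is 21 kPa via 0 - 1 - 8 - 5.

21 kPa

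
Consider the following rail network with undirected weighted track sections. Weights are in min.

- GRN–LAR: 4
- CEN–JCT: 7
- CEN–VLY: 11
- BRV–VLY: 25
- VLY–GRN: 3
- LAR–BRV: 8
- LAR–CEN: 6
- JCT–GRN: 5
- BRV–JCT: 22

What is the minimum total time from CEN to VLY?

Running Dijkstra from CEN:
CEN: 0
LAR: 6  (via CEN)
JCT: 7  (via CEN)
GRN: 10  (via LAR)
VLY: 11  (via CEN)
Shortest route: CEN → VLY = 11 min.

11 min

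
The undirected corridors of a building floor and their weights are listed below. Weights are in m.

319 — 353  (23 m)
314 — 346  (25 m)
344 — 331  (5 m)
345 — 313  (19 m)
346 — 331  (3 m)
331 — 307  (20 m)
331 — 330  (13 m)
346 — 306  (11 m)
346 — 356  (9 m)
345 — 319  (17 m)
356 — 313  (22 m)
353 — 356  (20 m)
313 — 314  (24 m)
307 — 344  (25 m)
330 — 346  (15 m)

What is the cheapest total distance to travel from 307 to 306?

34 m

Settle nodes by increasing distance from 307:
307: 0
331: 20  (via 307)
346: 23  (via 331)
344: 25  (via 307)
356: 32  (via 346)
330: 33  (via 331)
306: 34  (via 346)
Shortest route: 307–331–346–306 = 34 m.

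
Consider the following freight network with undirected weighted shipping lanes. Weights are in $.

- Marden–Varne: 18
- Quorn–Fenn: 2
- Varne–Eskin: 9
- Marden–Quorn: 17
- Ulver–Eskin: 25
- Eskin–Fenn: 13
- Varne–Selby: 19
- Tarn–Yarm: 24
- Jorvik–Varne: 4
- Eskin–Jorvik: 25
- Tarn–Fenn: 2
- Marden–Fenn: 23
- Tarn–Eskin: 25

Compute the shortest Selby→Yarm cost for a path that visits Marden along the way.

$82

Best Selby to Marden: Selby–Varne–Marden costing 37
Best Marden to Yarm: Marden–Quorn–Fenn–Tarn–Yarm costing 45
Total via Marden: 37 + 45 = $82.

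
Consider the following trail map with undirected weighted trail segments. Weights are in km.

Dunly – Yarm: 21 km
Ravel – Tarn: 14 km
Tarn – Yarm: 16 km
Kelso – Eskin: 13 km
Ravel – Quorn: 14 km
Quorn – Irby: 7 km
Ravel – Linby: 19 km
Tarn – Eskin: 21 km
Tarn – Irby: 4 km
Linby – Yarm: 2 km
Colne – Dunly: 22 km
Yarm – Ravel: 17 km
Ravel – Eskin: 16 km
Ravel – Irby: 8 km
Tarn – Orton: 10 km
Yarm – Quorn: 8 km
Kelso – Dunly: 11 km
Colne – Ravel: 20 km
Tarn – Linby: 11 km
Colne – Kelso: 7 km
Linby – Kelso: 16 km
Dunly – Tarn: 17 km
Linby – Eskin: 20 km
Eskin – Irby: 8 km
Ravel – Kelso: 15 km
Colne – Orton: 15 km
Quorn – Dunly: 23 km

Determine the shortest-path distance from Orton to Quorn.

Shortest distances from Orton:
Orton: 0
Tarn: 10  (via Orton)
Irby: 14  (via Tarn)
Colne: 15  (via Orton)
Quorn: 21  (via Irby)
Shortest route: Orton → Tarn → Irby → Quorn = 21 km.

21 km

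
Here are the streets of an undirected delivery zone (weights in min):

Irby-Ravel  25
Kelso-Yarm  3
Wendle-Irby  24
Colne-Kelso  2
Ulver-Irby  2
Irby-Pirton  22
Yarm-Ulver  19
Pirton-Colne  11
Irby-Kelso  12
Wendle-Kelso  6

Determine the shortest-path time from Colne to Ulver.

Settle nodes by increasing distance from Colne:
Colne: 0
Kelso: 2  (via Colne)
Yarm: 5  (via Kelso)
Wendle: 8  (via Kelso)
Pirton: 11  (via Colne)
Irby: 14  (via Kelso)
Ulver: 16  (via Irby)
Shortest route: Colne → Kelso → Irby → Ulver = 16 min.

16 min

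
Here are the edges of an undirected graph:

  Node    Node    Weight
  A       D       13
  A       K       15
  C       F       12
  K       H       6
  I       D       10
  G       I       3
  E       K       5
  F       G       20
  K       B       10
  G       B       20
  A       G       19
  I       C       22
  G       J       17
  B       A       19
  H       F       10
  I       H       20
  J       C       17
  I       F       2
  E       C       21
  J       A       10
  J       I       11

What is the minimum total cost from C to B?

36

Settle nodes by increasing distance from C:
C: 0
F: 12  (via C)
I: 14  (via F)
G: 17  (via I)
J: 17  (via C)
E: 21  (via C)
H: 22  (via F)
D: 24  (via I)
K: 26  (via E)
A: 27  (via J)
B: 36  (via K)
Shortest route: C–E–K–B = 36.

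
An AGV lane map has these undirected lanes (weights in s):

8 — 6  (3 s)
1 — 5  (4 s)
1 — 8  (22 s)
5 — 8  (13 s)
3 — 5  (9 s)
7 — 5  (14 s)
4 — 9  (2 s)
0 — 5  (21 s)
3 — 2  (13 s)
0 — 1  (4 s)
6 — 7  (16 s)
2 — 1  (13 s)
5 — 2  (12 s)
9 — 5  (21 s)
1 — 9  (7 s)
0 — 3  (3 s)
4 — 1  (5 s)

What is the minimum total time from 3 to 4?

12 s

Candidate routes:
3–5–1–4: 9+4+5 = 18
3–0–1–4: 3+4+5 = 12
3–0–1–9–4: 3+4+7+2 = 16
The minimum is 12 s via 3–0–1–4.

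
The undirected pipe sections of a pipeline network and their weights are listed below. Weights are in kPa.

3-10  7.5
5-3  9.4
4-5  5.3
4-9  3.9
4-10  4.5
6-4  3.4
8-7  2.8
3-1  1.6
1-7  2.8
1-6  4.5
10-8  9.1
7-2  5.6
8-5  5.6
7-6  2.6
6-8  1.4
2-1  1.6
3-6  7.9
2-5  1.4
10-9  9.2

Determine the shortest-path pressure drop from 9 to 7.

9.9 kPa

Compare a few routes:
9 → 4 → 6 → 1 → 7: 3.9+3.4+4.5+2.8 = 14.6
9 → 4 → 6 → 7: 3.9+3.4+2.6 = 9.9
9 → 4 → 5 → 2 → 1 → 7: 3.9+5.3+1.4+1.6+2.8 = 15
9 → 4 → 6 → 8 → 7: 3.9+3.4+1.4+2.8 = 11.5
Cheapest is 9 → 4 → 6 → 7 at 9.9 kPa.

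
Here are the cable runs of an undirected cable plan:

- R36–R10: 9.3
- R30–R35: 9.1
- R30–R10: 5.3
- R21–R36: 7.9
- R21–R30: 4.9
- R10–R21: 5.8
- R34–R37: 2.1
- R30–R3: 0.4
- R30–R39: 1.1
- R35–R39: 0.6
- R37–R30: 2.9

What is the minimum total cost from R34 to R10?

10.3

Compare a few routes:
R34–R37–R30–R21–R10: 2.1+2.9+4.9+5.8 = 15.7
R34–R37–R30–R10: 2.1+2.9+5.3 = 10.3
Cheapest is R34–R37–R30–R10 at 10.3.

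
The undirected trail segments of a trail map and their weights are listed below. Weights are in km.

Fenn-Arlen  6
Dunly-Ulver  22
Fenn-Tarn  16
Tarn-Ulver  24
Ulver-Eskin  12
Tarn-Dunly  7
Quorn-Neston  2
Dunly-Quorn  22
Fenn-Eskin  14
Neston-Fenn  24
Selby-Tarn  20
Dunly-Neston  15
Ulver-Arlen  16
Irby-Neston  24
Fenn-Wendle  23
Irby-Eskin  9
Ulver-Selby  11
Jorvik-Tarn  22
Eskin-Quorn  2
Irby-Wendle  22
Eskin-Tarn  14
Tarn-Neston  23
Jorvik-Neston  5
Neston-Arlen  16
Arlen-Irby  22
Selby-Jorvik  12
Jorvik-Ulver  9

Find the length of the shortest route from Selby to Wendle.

Enumerating some paths:
Selby–Jorvik–Neston–Quorn–Eskin–Irby–Wendle: 12+5+2+2+9+22 = 52
Selby–Ulver–Arlen–Fenn–Wendle: 11+16+6+23 = 56
Selby–Ulver–Eskin–Irby–Wendle: 11+12+9+22 = 54
The minimum is 52 km via Selby–Jorvik–Neston–Quorn–Eskin–Irby–Wendle.

52 km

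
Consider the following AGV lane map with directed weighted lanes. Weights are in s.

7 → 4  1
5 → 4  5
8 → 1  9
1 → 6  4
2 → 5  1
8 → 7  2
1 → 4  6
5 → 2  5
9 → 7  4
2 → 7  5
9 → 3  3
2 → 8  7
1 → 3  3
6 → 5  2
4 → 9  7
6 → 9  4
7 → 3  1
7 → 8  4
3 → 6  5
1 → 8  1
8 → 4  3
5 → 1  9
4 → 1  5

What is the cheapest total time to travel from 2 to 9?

13 s

Shortest distances from 2:
2: 0
5: 1  (via 2)
7: 5  (via 2)
3: 6  (via 7)
4: 6  (via 5)
8: 7  (via 2)
1: 10  (via 5)
6: 11  (via 3)
9: 13  (via 4)
Shortest route: 2 → 5 → 4 → 9 = 13 s.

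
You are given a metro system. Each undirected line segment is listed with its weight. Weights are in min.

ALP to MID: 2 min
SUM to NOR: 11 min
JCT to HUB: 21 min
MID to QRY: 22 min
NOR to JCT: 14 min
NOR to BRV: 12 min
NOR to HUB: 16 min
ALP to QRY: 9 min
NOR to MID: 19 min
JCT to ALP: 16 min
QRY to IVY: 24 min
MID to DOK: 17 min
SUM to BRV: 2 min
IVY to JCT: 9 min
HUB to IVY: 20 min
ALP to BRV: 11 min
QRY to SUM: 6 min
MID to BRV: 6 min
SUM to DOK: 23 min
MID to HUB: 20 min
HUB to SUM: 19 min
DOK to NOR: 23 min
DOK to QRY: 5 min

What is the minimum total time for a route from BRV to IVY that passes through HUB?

Best BRV to HUB: BRV → SUM → HUB costing 21
Shortest HUB→IVY: HUB → IVY = 20
Total via HUB: 21 + 20 = 41 min.

41 min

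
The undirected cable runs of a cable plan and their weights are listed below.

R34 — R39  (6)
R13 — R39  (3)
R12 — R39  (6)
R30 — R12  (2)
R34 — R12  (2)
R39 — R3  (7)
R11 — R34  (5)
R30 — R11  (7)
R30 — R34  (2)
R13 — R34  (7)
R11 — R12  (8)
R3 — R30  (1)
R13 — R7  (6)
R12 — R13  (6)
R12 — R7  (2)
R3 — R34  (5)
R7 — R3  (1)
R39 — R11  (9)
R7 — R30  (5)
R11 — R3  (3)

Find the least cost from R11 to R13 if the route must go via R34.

12

Shortest R11→R34: R11 → R34 = 5
Shortest R34→R13: R34 → R13 = 7
Total via R34: 5 + 7 = 12.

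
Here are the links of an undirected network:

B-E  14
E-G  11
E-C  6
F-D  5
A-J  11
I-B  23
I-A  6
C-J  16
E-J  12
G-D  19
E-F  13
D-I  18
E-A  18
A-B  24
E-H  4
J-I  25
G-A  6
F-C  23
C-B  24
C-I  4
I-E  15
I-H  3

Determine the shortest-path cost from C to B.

Enumerating some paths:
C–I–H–E–B: 4+3+4+14 = 25
C–E–B: 6+14 = 20
C–B: 24 = 24
Cheapest is C–E–B at 20.

20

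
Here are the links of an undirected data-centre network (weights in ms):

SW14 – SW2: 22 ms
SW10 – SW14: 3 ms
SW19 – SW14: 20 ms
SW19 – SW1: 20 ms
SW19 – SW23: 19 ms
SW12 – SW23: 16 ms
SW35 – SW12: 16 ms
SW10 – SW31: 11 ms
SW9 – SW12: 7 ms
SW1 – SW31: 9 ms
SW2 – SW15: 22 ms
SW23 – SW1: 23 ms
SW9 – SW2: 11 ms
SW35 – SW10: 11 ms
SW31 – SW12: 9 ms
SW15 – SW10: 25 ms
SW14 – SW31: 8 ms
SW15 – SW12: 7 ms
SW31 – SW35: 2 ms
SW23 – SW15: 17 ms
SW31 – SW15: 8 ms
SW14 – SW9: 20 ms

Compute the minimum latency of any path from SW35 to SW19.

30 ms

Running Dijkstra from SW35:
SW35: 0
SW31: 2  (via SW35)
SW14: 10  (via SW31)
SW15: 10  (via SW31)
SW12: 11  (via SW31)
SW10: 11  (via SW35)
SW1: 11  (via SW31)
SW9: 18  (via SW12)
SW23: 27  (via SW15)
SW2: 29  (via SW9)
SW19: 30  (via SW14)
Shortest route: SW35 → SW31 → SW14 → SW19 = 30 ms.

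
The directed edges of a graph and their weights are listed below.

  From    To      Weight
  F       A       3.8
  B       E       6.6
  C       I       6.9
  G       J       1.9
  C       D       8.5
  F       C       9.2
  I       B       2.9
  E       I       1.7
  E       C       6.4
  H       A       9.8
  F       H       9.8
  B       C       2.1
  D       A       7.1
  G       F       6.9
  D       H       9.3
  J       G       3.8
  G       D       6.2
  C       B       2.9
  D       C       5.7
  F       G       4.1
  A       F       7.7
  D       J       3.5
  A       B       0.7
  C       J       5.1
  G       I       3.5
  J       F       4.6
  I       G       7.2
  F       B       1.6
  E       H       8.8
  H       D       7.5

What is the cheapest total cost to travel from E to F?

Shortest distances from E:
E: 0
I: 1.7  (via E)
B: 4.6  (via I)
C: 6.4  (via E)
H: 8.8  (via E)
G: 8.9  (via I)
J: 10.8  (via G)
D: 14.9  (via C)
F: 15.4  (via J)
Shortest route: E → I → G → J → F = 15.4.

15.4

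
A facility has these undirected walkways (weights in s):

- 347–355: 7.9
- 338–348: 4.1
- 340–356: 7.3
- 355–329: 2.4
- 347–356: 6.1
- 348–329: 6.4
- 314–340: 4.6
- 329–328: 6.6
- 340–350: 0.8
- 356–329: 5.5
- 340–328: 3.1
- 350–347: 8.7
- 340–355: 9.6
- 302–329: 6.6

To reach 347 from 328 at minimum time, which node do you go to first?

340

Compare a few routes:
328–340–356–347: 3.1+7.3+6.1 = 16.5
328–340–350–347: 3.1+0.8+8.7 = 12.6
328–329–355–347: 6.6+2.4+7.9 = 16.9
Cheapest is 328–340–350–347 at 12.6 s.
So from 328 the first move is to 340.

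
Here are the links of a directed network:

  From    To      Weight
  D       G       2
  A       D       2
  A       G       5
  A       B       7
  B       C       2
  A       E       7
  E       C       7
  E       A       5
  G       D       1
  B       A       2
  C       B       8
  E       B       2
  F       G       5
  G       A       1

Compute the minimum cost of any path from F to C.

Compare a few routes:
F–G–A–E–B–C: 5+1+7+2+2 = 17
F–G–A–B–C: 5+1+7+2 = 15
The minimum is 15 via F–G–A–B–C.

15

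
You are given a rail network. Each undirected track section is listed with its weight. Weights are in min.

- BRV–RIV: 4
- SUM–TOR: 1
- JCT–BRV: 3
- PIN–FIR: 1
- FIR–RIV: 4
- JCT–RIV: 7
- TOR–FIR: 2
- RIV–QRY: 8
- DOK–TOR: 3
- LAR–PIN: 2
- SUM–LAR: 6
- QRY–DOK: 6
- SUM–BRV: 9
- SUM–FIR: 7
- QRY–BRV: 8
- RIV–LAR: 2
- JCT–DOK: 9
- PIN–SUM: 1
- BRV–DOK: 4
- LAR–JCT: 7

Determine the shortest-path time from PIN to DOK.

5 min

Compare a few routes:
PIN–SUM–TOR–DOK: 1+1+3 = 5
PIN–FIR–TOR–DOK: 1+2+3 = 6
Cheapest is PIN–SUM–TOR–DOK at 5 min.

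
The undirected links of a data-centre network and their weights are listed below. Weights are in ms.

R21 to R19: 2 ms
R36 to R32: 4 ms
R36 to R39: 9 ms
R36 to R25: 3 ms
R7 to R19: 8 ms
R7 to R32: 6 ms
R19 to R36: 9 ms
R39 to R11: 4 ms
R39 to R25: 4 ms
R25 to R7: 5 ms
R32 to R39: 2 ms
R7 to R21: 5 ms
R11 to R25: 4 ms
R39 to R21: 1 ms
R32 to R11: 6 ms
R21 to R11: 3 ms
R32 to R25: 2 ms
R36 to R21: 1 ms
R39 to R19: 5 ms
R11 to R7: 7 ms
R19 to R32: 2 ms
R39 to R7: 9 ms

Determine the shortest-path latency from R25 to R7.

5 ms

Shortest distances from R25:
R25: 0
R32: 2  (via R25)
R36: 3  (via R25)
R19: 4  (via R32)
R21: 4  (via R36)
R11: 4  (via R25)
R39: 4  (via R25)
R7: 5  (via R25)
Shortest route: R25 → R7 = 5 ms.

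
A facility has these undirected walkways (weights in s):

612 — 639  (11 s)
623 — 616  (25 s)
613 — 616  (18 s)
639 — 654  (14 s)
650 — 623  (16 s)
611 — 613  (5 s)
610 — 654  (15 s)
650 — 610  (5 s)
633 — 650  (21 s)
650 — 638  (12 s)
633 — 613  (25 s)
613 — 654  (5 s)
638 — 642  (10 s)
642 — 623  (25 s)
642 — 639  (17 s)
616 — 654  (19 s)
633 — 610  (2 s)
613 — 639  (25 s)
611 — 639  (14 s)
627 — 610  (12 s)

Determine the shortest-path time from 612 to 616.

Compare a few routes:
612–639–611–613–616: 11+14+5+18 = 48
612–639–654–616: 11+14+19 = 44
612–639–654–613–616: 11+14+5+18 = 48
612–639–613–616: 11+25+18 = 54
The minimum is 44 s via 612–639–654–616.

44 s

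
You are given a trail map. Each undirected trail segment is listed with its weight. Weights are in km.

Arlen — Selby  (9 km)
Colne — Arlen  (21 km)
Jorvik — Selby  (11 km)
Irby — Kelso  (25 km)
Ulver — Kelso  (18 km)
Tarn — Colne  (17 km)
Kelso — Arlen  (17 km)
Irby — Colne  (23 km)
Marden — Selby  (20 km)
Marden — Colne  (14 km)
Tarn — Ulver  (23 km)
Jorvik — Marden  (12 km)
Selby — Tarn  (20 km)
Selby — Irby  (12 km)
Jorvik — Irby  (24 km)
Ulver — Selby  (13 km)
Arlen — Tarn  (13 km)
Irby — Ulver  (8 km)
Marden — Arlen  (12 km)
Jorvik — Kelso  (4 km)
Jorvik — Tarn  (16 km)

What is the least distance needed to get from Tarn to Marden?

Candidate routes:
Tarn - Arlen - Marden: 13+12 = 25
Tarn - Jorvik - Marden: 16+12 = 28
The minimum is 25 km via Tarn - Arlen - Marden.

25 km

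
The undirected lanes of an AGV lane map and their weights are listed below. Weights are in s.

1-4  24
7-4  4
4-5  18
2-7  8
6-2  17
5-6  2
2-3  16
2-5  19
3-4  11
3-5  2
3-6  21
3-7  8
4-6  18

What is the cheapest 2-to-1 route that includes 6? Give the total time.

Shortest 2→6: 2 → 6 = 17
Best 6 to 1: 6 → 5 → 3 → 4 → 1 costing 39
Total via 6: 17 + 39 = 56 s.

56 s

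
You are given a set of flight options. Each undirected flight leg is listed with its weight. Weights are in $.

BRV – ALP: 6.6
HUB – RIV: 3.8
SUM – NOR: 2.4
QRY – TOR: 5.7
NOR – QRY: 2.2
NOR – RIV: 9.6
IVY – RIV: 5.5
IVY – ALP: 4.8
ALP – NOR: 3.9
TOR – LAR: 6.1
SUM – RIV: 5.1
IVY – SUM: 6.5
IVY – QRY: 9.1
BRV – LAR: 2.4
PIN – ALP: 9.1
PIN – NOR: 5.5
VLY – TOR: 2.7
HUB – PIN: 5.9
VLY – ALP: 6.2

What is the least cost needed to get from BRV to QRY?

$12.7

Shortest distances from BRV:
BRV: 0
LAR: 2.4  (via BRV)
ALP: 6.6  (via BRV)
TOR: 8.5  (via LAR)
NOR: 10.5  (via ALP)
VLY: 11.2  (via TOR)
IVY: 11.4  (via ALP)
QRY: 12.7  (via NOR)
Shortest route: BRV–ALP–NOR–QRY = $12.7.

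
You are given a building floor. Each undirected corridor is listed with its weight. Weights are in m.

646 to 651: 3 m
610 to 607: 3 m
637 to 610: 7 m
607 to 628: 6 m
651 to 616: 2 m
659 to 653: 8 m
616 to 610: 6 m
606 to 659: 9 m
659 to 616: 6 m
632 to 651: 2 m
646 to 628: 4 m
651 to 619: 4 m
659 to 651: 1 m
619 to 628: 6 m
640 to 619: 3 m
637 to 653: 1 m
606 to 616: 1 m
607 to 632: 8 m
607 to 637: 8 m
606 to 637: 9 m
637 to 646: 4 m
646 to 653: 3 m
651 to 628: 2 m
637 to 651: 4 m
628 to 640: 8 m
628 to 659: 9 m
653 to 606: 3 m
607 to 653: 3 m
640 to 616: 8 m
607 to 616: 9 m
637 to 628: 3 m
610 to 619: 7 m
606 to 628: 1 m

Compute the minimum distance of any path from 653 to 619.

Running Dijkstra from 653:
653: 0
637: 1  (via 653)
646: 3  (via 653)
607: 3  (via 653)
606: 3  (via 653)
628: 4  (via 637)
616: 4  (via 606)
651: 5  (via 637)
610: 6  (via 607)
659: 6  (via 651)
632: 7  (via 651)
619: 9  (via 651)
Shortest route: 653–637–651–619 = 9 m.

9 m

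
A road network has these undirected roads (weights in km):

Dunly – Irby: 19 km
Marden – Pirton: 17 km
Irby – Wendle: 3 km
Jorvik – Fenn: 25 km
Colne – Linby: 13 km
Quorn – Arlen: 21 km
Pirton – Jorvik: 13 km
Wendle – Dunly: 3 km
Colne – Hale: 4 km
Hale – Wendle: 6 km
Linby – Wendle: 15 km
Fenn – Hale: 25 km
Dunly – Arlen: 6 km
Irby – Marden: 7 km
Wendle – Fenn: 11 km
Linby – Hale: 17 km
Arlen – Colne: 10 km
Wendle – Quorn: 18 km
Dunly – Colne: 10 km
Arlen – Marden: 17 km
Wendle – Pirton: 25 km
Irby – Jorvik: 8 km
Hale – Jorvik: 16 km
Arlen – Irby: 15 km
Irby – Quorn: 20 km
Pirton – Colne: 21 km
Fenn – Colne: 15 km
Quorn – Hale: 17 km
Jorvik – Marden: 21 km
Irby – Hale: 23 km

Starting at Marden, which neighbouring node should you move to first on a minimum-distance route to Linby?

Candidate routes:
Marden–Irby–Wendle–Hale–Colne–Linby: 7+3+6+4+13 = 33
Marden–Irby–Wendle–Hale–Linby: 7+3+6+17 = 33
Marden–Irby–Wendle–Linby: 7+3+15 = 25
Marden–Irby–Wendle–Dunly–Colne–Linby: 7+3+3+10+13 = 36
The minimum is 25 km via Marden–Irby–Wendle–Linby.
So from Marden the first move is to Irby.

Irby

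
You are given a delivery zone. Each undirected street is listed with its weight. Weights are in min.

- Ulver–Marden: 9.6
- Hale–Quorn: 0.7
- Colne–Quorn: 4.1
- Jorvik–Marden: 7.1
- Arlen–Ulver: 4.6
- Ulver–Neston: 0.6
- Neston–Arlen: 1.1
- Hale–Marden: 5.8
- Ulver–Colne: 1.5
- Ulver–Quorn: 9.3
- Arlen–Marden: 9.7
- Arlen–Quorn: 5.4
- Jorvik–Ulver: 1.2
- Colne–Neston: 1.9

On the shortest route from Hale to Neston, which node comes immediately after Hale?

Quorn

Enumerating some paths:
Hale–Quorn–Arlen–Neston: 0.7+5.4+1.1 = 7.2
Hale–Quorn–Colne–Ulver–Neston: 0.7+4.1+1.5+0.6 = 6.9
Hale–Quorn–Colne–Neston: 0.7+4.1+1.9 = 6.7
The minimum is 6.7 min via Hale–Quorn–Colne–Neston.
So from Hale the first move is to Quorn.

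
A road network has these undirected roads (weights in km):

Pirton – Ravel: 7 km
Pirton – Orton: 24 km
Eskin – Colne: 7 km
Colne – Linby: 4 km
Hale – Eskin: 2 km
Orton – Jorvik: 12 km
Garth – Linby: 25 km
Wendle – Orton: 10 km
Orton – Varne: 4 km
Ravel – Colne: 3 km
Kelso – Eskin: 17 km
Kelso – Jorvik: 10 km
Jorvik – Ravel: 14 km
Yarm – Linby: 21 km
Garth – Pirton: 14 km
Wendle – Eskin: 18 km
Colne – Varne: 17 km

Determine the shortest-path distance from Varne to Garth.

Candidate routes:
Varne - Colne - Ravel - Pirton - Garth: 17+3+7+14 = 41
Varne - Orton - Pirton - Garth: 4+24+14 = 42
Varne - Orton - Jorvik - Ravel - Pirton - Garth: 4+12+14+7+14 = 51
Varne - Colne - Linby - Garth: 17+4+25 = 46
The minimum is 41 km via Varne - Colne - Ravel - Pirton - Garth.

41 km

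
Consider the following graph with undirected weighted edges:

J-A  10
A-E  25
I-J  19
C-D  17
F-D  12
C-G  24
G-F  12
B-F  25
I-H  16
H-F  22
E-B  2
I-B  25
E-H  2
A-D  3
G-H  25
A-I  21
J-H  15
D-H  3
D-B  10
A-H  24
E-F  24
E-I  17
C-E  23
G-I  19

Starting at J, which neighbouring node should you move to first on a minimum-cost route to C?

A

Enumerating some paths:
J - A - D - C: 10+3+17 = 30
J - H - D - C: 15+3+17 = 35
J - H - E - C: 15+2+23 = 40
The minimum is 30 via J - A - D - C.
So from J the first move is to A.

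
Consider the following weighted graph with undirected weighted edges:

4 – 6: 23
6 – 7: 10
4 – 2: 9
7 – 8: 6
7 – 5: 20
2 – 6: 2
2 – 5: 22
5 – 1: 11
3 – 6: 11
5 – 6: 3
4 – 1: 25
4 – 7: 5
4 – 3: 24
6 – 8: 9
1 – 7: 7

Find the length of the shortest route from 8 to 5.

12

Shortest distances from 8:
8: 0
7: 6  (via 8)
6: 9  (via 8)
2: 11  (via 6)
4: 11  (via 7)
5: 12  (via 6)
Shortest route: 8–6–5 = 12.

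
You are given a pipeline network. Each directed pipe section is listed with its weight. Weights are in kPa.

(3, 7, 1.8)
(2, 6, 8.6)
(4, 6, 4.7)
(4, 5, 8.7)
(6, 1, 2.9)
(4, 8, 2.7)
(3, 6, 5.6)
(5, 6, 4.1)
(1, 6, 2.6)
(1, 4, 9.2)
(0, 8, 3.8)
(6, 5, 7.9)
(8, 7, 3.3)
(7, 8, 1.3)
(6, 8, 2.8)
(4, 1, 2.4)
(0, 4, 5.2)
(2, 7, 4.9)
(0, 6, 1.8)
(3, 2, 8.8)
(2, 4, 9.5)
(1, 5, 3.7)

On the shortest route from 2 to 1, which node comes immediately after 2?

Compare a few routes:
2 - 4 - 6 - 1: 9.5+4.7+2.9 = 17.1
2 - 6 - 1: 8.6+2.9 = 11.5
2 - 4 - 5 - 6 - 1: 9.5+8.7+4.1+2.9 = 25.2
2 - 4 - 1: 9.5+2.4 = 11.9
The minimum is 11.5 kPa via 2 - 6 - 1.
So from 2 the first move is to 6.

6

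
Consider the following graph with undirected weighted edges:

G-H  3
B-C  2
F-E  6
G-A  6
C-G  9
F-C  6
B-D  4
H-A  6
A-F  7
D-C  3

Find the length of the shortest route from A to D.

Enumerating some paths:
A - H - G - C - D: 6+3+9+3 = 21
A - F - C - B - D: 7+6+2+4 = 19
A - G - C - D: 6+9+3 = 18
A - F - C - D: 7+6+3 = 16
Cheapest is A - F - C - D at 16.

16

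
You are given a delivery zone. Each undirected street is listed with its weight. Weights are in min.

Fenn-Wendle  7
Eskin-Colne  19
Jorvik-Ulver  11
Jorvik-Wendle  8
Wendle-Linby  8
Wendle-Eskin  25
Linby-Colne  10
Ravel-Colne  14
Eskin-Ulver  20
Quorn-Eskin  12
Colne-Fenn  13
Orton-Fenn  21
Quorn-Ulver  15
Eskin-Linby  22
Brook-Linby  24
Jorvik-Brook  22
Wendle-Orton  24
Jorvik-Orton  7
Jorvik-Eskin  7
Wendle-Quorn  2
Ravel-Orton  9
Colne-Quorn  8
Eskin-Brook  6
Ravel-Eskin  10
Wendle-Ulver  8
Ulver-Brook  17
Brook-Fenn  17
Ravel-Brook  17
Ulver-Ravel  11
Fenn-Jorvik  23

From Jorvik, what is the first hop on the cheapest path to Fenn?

Compare a few routes:
Jorvik–Wendle–Fenn: 8+7 = 15
Jorvik–Fenn: 23 = 23
Jorvik–Ulver–Wendle–Fenn: 11+8+7 = 26
Cheapest is Jorvik–Wendle–Fenn at 15 min.
So from Jorvik the first move is to Wendle.

Wendle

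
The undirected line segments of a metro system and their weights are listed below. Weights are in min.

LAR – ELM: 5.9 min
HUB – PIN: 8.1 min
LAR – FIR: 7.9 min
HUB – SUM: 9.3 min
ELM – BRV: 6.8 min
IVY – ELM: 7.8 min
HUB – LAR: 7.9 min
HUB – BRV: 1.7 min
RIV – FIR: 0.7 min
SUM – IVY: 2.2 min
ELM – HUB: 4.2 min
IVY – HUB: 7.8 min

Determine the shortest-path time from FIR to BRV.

17.5 min

Running Dijkstra from FIR:
FIR: 0
RIV: 0.7  (via FIR)
LAR: 7.9  (via FIR)
ELM: 13.8  (via LAR)
HUB: 15.8  (via LAR)
BRV: 17.5  (via HUB)
Shortest route: FIR → LAR → HUB → BRV = 17.5 min.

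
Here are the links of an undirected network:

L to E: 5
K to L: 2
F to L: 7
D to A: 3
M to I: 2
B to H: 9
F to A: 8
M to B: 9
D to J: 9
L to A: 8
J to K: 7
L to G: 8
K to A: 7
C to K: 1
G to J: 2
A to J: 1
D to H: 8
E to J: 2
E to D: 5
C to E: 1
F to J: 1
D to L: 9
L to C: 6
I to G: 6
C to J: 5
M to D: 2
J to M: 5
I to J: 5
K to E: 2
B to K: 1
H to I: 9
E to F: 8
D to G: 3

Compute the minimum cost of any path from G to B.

7

Candidate routes:
G → J → E → K → B: 2+2+2+1 = 7
G → J → C → K → B: 2+5+1+1 = 9
Cheapest is G → J → E → K → B at 7.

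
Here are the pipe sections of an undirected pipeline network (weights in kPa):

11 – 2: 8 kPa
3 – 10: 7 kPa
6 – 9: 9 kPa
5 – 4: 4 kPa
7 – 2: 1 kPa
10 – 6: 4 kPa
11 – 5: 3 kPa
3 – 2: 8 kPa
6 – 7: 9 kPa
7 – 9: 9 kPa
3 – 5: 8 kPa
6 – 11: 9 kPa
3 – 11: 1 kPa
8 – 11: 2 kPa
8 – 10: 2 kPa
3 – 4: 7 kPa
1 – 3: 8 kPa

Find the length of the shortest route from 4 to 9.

24 kPa

Enumerating some paths:
4 → 5 → 11 → 6 → 9: 4+3+9+9 = 25
4 → 3 → 11 → 8 → 10 → 6 → 9: 7+1+2+2+4+9 = 25
4 → 5 → 11 → 8 → 10 → 6 → 9: 4+3+2+2+4+9 = 24
4 → 5 → 11 → 2 → 7 → 9: 4+3+8+1+9 = 25
The minimum is 24 kPa via 4 → 5 → 11 → 8 → 10 → 6 → 9.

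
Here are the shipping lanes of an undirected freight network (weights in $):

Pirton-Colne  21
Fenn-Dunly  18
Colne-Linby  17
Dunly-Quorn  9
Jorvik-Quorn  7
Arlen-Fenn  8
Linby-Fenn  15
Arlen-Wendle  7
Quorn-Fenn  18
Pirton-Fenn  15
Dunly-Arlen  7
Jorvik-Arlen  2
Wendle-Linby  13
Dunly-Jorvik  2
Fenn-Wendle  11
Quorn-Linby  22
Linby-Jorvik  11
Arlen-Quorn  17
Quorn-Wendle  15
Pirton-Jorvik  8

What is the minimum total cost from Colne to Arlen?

Compare a few routes:
Colne–Linby–Jorvik–Arlen: 17+11+2 = 30
Colne–Pirton–Jorvik–Arlen: 21+8+2 = 31
Cheapest is Colne–Linby–Jorvik–Arlen at $30.

$30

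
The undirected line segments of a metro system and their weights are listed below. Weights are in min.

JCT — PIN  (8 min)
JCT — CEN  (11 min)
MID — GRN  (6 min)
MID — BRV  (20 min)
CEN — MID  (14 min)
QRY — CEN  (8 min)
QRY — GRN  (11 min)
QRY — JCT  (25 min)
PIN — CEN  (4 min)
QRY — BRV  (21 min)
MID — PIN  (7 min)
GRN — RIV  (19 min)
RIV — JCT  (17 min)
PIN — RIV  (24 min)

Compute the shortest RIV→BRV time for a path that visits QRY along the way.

Shortest RIV→QRY: RIV → GRN → QRY = 30
Best QRY to BRV: QRY → BRV costing 21
Total via QRY: 30 + 21 = 51 min.

51 min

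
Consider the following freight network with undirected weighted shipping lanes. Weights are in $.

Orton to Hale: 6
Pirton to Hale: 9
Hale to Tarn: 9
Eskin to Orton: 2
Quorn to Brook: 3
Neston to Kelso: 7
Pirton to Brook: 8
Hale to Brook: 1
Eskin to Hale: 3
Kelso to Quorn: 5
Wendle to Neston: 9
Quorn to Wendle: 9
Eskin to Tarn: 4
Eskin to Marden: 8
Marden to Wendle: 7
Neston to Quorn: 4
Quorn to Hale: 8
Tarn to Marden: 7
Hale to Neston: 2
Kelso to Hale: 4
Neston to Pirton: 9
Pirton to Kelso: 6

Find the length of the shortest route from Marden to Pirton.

Running Dijkstra from Marden:
Marden: 0
Tarn: 7  (via Marden)
Wendle: 7  (via Marden)
Eskin: 8  (via Marden)
Orton: 10  (via Eskin)
Hale: 11  (via Eskin)
Brook: 12  (via Hale)
Neston: 13  (via Hale)
Kelso: 15  (via Hale)
Quorn: 15  (via Brook)
Pirton: 20  (via Hale)
Shortest route: Marden → Eskin → Hale → Pirton = $20.

$20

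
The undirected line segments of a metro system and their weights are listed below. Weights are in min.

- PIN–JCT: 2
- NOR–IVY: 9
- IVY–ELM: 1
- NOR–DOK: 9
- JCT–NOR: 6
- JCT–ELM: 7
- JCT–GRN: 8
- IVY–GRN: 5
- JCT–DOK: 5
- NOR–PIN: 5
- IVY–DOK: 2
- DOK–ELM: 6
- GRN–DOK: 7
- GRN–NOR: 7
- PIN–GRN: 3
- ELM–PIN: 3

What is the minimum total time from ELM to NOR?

Enumerating some paths:
ELM - IVY - NOR: 1+9 = 10
ELM - PIN - NOR: 3+5 = 8
The minimum is 8 min via ELM - PIN - NOR.

8 min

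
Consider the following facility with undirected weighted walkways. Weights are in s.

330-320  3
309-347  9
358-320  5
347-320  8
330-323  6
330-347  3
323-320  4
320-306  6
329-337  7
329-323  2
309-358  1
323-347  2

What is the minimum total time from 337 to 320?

Candidate routes:
337–329–323–320: 7+2+4 = 13
337–329–323–347–330–320: 7+2+2+3+3 = 17
337–329–323–330–320: 7+2+6+3 = 18
Cheapest is 337–329–323–320 at 13 s.

13 s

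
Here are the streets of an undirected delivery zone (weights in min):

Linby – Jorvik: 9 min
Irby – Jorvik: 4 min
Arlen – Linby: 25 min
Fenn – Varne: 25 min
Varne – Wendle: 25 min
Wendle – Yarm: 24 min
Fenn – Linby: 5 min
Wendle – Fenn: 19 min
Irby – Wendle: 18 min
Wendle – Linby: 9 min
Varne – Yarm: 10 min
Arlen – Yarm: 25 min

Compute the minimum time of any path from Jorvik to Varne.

39 min

Candidate routes:
Jorvik → Irby → Wendle → Varne: 4+18+25 = 47
Jorvik → Linby → Wendle → Varne: 9+9+25 = 43
Jorvik → Linby → Fenn → Varne: 9+5+25 = 39
Cheapest is Jorvik → Linby → Fenn → Varne at 39 min.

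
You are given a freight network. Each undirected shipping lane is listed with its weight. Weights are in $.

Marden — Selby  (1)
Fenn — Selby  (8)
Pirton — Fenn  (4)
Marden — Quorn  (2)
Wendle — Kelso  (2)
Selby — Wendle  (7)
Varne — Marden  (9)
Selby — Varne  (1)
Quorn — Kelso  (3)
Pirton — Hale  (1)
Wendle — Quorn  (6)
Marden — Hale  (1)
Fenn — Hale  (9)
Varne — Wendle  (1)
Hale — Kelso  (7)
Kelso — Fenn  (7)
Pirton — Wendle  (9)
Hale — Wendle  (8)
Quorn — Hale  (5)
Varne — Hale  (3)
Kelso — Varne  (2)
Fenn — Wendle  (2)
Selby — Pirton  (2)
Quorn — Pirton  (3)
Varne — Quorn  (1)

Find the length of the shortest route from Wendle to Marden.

Candidate routes:
Wendle–Varne–Hale–Marden: 1+3+1 = 5
Wendle–Varne–Selby–Marden: 1+1+1 = 3
Wendle–Varne–Quorn–Marden: 1+1+2 = 4
Cheapest is Wendle–Varne–Selby–Marden at $3.

$3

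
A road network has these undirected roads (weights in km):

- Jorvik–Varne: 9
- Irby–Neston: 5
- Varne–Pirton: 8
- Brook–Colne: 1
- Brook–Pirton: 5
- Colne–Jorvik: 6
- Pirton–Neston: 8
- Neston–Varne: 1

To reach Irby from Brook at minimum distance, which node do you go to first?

Compare a few routes:
Brook → Colne → Jorvik → Varne → Pirton → Neston → Irby: 1+6+9+8+8+5 = 37
Brook → Pirton → Varne → Neston → Irby: 5+8+1+5 = 19
Brook → Colne → Jorvik → Varne → Neston → Irby: 1+6+9+1+5 = 22
Brook → Pirton → Neston → Irby: 5+8+5 = 18
Cheapest is Brook → Pirton → Neston → Irby at 18 km.
So from Brook the first move is to Pirton.

Pirton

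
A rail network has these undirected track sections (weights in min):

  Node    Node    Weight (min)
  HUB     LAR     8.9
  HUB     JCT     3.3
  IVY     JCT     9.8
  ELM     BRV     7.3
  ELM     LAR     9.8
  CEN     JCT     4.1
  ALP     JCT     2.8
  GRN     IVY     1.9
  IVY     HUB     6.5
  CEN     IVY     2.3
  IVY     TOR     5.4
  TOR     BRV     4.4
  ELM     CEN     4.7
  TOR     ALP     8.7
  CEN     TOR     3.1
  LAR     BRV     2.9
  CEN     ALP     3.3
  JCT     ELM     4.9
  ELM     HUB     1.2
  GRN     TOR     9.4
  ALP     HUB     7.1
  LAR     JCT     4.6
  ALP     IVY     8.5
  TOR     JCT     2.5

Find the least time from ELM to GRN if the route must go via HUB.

Shortest ELM→HUB: ELM → HUB = 1.2
Best HUB to GRN: HUB → IVY → GRN costing 8.4
Total via HUB: 1.2 + 8.4 = 9.6 min.

9.6 min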